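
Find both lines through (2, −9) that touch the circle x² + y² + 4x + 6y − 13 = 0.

Write the tangent as mx − y + (−9 − m·(2)) = 0 and set its distance from the centre to √26:
(−4m − (6))² = 26(m² + 1)
5m² − 24m − 5 = 0, so m = 5 or m = −1/5.
Through (2, −9) these give 5x − y = 19 and x + 5y = −43.

5x − y = 19 and x + 5y = −43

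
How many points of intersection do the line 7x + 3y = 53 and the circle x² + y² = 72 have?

2

Substituting the line into the circle gives 58x² − 742x + 2161 = 0.
Δ = 550564 − 501352 = 49212.
Two real roots: the line is a secant.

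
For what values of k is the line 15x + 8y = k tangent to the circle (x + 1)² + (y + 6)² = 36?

For a tangent, require d(centre, line) = r = 6.
|15·(−1) + 8·(−6) − k| / √289 = 6
|k − (−63)| = 6·17, so k = 39 or k = −165.

k = −165 or k = 39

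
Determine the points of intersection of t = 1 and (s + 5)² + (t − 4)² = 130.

Express t = 1 and substitute into the circle:
s² + 10s − 96 = 0
s = 6 or s = −16, giving (6, 1) and (−16, 1).

(−16, 1) and (6, 1)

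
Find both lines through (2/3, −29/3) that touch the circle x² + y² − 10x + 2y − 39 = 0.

Let a tangent through (2/3, −29/3) have slope m. Its distance from (5, −1) must equal √65:
[m·(13/3) − (26/3)]² = 65(m² + 1)
32m² + 52m − 7 = 0, so m = −7/4 or m = 1/8.
With m = −7/4: 7x + 4y = −34. With m = 1/8: x − 8y = 78.

7x + 4y = −34 and x − 8y = 78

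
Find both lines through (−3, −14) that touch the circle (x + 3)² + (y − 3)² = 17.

Let a tangent through (−3, −14) have slope m. Its distance from (−3, 3) must equal √17:
[m·(0) − (17)]² = 17(m² + 1)
m² − 16 = 0, so m = −4 or m = 4.
With m = −4: 4x + y = −26. With m = 4: 4x − y = 2.

4x + y = −26 and 4x − y = 2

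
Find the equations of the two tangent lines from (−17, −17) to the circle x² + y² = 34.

3x − 5y = 34 and 5x − 3y = −34

Let a tangent through (−17, −17) have slope m. Its distance from (0, 0) must equal √34:
[m·(17) − (17)]² = 34(m² + 1)
15m² − 34m + 15 = 0, so m = 3/5 or m = 5/3.
With m = 3/5: 3x − 5y = 34. With m = 5/3: 5x − 3y = −34.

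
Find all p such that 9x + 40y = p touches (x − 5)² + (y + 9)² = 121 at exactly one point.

p = −766 or p = 136

The line touches the circle iff its distance from (5, −9) is 11:
|9·5 + 40·(−9) − p| / √1681 = 11
|p − (−315)| = 11·41, so p = 136 or p = −766.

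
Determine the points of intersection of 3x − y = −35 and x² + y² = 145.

(−12, −1) and (−9, 8)

Express y = 3x + 35 and substitute into the circle:
10x² + 210x + 1080 = 0  ⟹  x² + 21x + 108 = 0
x = −9 or x = −12, giving (−9, 8) and (−12, −1).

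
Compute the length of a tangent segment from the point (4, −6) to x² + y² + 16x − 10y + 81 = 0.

√257

Centre (−8, 5), r² = 8. |PO|² = (12)² + (−11)² = 265.
By the tangent–radius right angle, tangent length = √(|PO|² − r²) = √257.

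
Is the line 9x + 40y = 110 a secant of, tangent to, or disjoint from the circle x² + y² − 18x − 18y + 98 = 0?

d² = (9·9 + 40·9 − (110))²/1681 = 109561/1681; r² = 64.
Since d² > r², the line lies outside the circle.

disjoint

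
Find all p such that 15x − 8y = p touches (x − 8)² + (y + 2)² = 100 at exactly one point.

p = −34 or p = 306

The line touches the circle iff its distance from (8, −2) is 10:
|15·8 − 8·(−2) − p| / √289 = 10
|p − (136)| = 10·17, so p = 306 or p = −34.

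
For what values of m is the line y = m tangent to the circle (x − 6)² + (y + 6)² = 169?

The line touches the circle iff its distance from (6, −6) is 13:
|0·6 + 1·(−6) − m| / √1 = 13
|m − (−6)| = 13, so m = 7 or m = −19.

m = −19 or m = 7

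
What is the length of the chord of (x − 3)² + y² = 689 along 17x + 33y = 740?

√1378

The distance from (3, 0) to the line is 689/√1378, and r² = 689.
Half the chord is √(r² − d²) = √(689/2), so the full chord is √1378.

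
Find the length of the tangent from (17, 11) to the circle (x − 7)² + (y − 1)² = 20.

6√5

With centre O = (7, 1), |OP|² = 200 and r² = 20.
Power of the point: PT² = |PO|² − r² = 180, so PT = 6√5.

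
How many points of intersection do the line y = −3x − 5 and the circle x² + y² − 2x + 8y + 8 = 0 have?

2

Substituting the line into the circle gives 10x² + 4x − 7 = 0.
Discriminant = (4)² − 4·10·(−7) = 296 > 0.
Two real roots: the line is a secant.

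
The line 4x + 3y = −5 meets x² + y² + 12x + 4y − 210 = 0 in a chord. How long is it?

From the line, y = (−5 − 4x)/3. Substituting:
25x² + 100x − 1925 = 0  ⟹  x² + 4x − 77 = 0
x = 7 or x = −11, giving (7, −11) and (−11, 13).
|(7, −11) − (−11, 13)| = √((18)² + (−24)²) = 30.

30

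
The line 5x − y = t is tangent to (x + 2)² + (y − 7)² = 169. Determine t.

For a tangent, require d(centre, line) = r = 13.
|5·(−2) − 1·7 − t| / √26 = 13
|t − (−17)| = 13√26.

t = −17 ± 13√26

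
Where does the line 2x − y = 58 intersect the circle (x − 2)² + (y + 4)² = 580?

Express y = 2x − 58 and substitute into the circle:
5x² − 220x + 2340 = 0  ⟹  x² − 44x + 468 = 0
x = 26 or x = 18, giving (26, −6) and (18, −22).

(18, −22) and (26, −6)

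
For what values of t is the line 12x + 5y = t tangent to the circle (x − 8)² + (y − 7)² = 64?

t = 27 or t = 235

The line touches the circle iff its distance from (8, 7) is 8:
|12·8 + 5·7 − t| / √169 = 8
|t − (131)| = 8·13, so t = 235 or t = 27.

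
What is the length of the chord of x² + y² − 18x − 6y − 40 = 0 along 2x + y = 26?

10√5

The distance from (9, 3) to the line is 5/√5, and r² = 130.
Half the chord is √(r² − d²) = √(125), so the full chord is 10√5.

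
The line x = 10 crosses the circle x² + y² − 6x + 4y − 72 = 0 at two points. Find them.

The line gives x = 10. Substituting into the circle:
y² + 4y − 32 = 0
y = 4 or y = −8, giving (10, 4) and (10, −8).

(10, −8) and (10, 4)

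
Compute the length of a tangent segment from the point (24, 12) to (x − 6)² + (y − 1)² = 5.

Centre (6, 1), r² = 5. |PO|² = (18)² + (11)² = 445.
The tangent meets the radius at right angles, so tangent² = |PO|² − r² = 445 − 5 = 440.

2√110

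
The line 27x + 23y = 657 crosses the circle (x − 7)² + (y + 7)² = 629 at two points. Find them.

(9, 18) and (32, −9)

From the line, y = (657 − 27x)/23. Substituting:
1258x² − 51578x + 362304 = 0  ⟹  x² − 41x + 288 = 0
x = 32 or x = 9, giving (32, −9) and (9, 18).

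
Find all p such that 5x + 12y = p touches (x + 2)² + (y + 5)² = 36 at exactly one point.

The line touches the circle iff its distance from (−2, −5) is 6:
|5·(−2) + 12·(−5) − p| / √169 = 6
|p − (−70)| = 6·13, so p = 8 or p = −148.

p = −148 or p = 8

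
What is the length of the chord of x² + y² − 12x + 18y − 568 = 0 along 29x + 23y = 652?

√1370

Centre (6, −9), r² = 685. Perpendicular distance d from centre to line = |−685| / √1370 = 685/√1370.
Half the chord is √(r² − d²) = √(685/2), so the full chord is √1370.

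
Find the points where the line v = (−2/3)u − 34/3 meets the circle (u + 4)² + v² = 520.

Substitute v = (−34 − 2u)/3:
13u² + 208u − 3380 = 0  ⟹  u² + 16u − 260 = 0
u = 10 or u = −26, giving (10, −18) and (−26, 6).

(−26, 6) and (10, −18)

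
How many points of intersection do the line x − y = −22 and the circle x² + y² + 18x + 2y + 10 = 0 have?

0

d² = (1·(−9) − 1·(−1) − (−22))²/2 = 98; r² = 72.
Since d² > r², the line lies outside the circle.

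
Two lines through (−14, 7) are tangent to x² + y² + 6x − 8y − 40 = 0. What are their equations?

7x + 4y = −70 and 4x − 7y = −105

Let a tangent through (−14, 7) have slope m. Its distance from (−3, 4) must equal √65:
(11m − (−3))² = 65(m² + 1)
28m² + 33m − 28 = 0, so m = −7/4 or m = 4/7.
Through (−14, 7) these give 7x + 4y = −70 and 4x − 7y = −105.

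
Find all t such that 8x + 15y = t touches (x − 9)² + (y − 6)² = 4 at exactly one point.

t = 128 or t = 196

The line touches the circle iff its distance from (9, 6) is 2:
|8·9 + 15·6 − t| / √289 = 2
|t − (162)| = 2·17, so t = 196 or t = 128.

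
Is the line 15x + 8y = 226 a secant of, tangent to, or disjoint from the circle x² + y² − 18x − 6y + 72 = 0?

secant

Centre (9, 3), r² = 18. Distance² from centre to line = (−67)²/289 = 4489/289.
Since d² < r², the line cuts the circle twice.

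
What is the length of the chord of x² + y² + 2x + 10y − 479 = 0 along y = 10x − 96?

Express y = 10x − 96 and substitute into the circle:
101x² − 1818x + 7777 = 0  ⟹  x² − 18x + 77 = 0
x = 11 or x = 7, giving (11, 14) and (7, −26).
Chord length = distance between (11, 14) and (7, −26) = √1616 = 4√101.

4√101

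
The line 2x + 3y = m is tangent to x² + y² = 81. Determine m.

m = ±9√13

For a tangent, require d(centre, line) = r = 9.
|2·0 + 3·0 − m| / √13 = 9
|m| = 9√13.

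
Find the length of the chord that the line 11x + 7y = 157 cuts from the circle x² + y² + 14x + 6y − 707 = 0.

The distance from (−7, −3) to the line is 255/√170, and r² = 765.
Half the chord is √(r² − d²) = √(765/2), so the full chord is 3√170.

3√170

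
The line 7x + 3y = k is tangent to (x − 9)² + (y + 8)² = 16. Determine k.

k = 39 ± 4√58

The line touches the circle iff its distance from (9, −8) is 4:
|7·9 + 3·(−8) − k| / √58 = 4
|k − (39)| = 4√58.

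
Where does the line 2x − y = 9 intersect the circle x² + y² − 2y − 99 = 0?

Substitute y = 2x − 9:
5x² − 40x = 0  ⟹  x² − 8x = 0
x = 8 or x = 0, giving (8, 7) and (0, −9).

(0, −9) and (8, 7)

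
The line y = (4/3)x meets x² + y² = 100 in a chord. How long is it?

Express y = (4x)/3 and substitute into the circle:
25x² − 900 = 0  ⟹  x² − 36 = 0
x = 6 or x = −6, giving (6, 8) and (−6, −8).
|(6, 8) − (−6, −8)| = √((12)² + (16)²) = 20.

20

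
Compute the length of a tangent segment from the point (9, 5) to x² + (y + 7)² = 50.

Centre (0, −7), r² = 50. |PO|² = (9)² + (12)² = 225.
Power of the point: PT² = |PO|² − r² = 175, so PT = 5√7.

5√7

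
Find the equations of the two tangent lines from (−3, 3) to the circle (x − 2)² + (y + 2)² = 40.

Let a tangent through (−3, 3) have slope m. Its distance from (2, −2) must equal 2√10:
[m·(5) − (−5)]² = 40(m² + 1)
3m² − 10m + 3 = 0, so m = 3 or m = 1/3.
Through (−3, 3) these give 3x − y = −12 and x − 3y = −12.

3x − y = −12 and x − 3y = −12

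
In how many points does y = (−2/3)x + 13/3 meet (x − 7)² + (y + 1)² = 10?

d² = (2·7 + 3·(−1) − (13))²/13 = 4/13; r² = 10.
Since d² < r², the line cuts the circle twice.

2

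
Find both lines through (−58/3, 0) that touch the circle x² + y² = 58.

Write the tangent as mx − y + (0 − m·(−58/3)) = 0 and set its distance from the centre to √58:
[m·(58/3) − (0)]² = 58(m² + 1)
49m² − 9 = 0, so m = −3/7 or m = 3/7.
With m = −3/7: 3x + 7y = −58. With m = 3/7: 3x − 7y = −58.

3x + 7y = −58 and 3x − 7y = −58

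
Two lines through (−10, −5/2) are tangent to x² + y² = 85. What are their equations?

9x − 2y = −85 and 7x + 6y = −85

A line y − (−5/2) = m(x − (−10)) is tangent when its distance from (0, 0) is √85:
(10m − (5/2))² = 85(m² + 1)
12m² − 40m − 63 = 0, so m = 9/2 or m = −7/6.
With m = 9/2: 9x − 2y = −85. With m = −7/6: 7x + 6y = −85.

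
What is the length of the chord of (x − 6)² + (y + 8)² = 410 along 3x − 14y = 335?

2√205

Express y = (−335 + 3x)/14 and substitute into the circle:
205x² − 3690x − 23575 = 0  ⟹  x² − 18x − 115 = 0
x = 23 or x = −5, giving (23, −19) and (−5, −25).
|(23, −19) − (−5, −25)| = √((28)² + (6)²) = 2√205.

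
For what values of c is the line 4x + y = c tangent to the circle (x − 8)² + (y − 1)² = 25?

c = 33 ± 5√17

For a tangent, require d(centre, line) = r = 5.
|4·8 + 1·1 − c| / √17 = 5
|c − (33)| = 5√17.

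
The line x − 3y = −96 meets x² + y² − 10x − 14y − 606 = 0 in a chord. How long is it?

4√10

Substitute y = (96 + x)/3:
10x² + 60x − 270 = 0  ⟹  x² + 6x − 27 = 0
x = 3 or x = −9, giving (3, 33) and (−9, 29).
Chord length = distance between (3, 33) and (−9, 29) = √160 = 4√10.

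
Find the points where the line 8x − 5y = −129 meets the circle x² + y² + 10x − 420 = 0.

(−23, −11) and (−3, 21)

Express y = (129 + 8x)/5 and substitute into the circle:
89x² + 2314x + 6141 = 0  ⟹  x² + 26x + 69 = 0
x = −3 or x = −23, giving (−3, 21) and (−23, −11).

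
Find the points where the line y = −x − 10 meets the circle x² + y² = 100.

(−10, 0) and (0, −10)

Express y = −x − 10 and substitute into the circle:
2x² + 20x = 0  ⟹  x² + 10x = 0
x = 0 or x = −10, giving (0, −10) and (−10, 0).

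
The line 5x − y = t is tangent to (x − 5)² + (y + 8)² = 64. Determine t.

For a tangent, require d(centre, line) = r = 8.
|5·5 − 1·(−8) − t| / √26 = 8
|t − (33)| = 8√26.

t = 33 ± 8√26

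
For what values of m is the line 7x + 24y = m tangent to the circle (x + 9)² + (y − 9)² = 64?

Tangency holds when the distance from the centre (−9, 9) to the line equals the radius 8:
|7·(−9) + 24·9 − m| / √625 = 8
|m − (153)| = 8·25, so m = 353 or m = −47.

m = −47 or m = 353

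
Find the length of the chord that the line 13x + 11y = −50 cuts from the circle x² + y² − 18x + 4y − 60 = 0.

√290

The distance from (9, −2) to the line is 145/√290, and r² = 145.
Half the chord is √(r² − d²) = √(145/2), so the full chord is √290.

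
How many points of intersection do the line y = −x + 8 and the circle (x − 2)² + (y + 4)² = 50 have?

1

Centre (2, −4), r² = 50. Distance² from centre to line = (−10)²/2 = 50.
Since d² = r², the line is tangent.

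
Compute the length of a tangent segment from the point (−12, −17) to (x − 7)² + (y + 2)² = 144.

The centre is (7, −2) and r = 12. The square of the distance from P to the centre is 361 + 225 = 586.
The tangent meets the radius at right angles, so tangent² = |PO|² − r² = 586 − 144 = 442.

√442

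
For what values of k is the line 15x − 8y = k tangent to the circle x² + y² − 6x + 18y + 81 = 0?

The line touches the circle iff its distance from (3, −9) is 3:
|15·3 − 8·(−9) − k| / √289 = 3
|k − (117)| = 3·17, so k = 168 or k = 66.

k = 66 or k = 168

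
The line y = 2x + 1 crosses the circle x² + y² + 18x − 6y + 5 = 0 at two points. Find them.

Express y = 2x + 1 and substitute into the circle:
5x² + 10x = 0  ⟹  x² + 2x = 0
x = 0 or x = −2, giving (0, 1) and (−2, −3).

(−2, −3) and (0, 1)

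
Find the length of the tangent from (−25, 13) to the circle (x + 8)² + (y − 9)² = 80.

With centre O = (−8, 9), |OP|² = 305 and r² = 80.
Power of the point: PT² = |PO|² − r² = 225, so PT = 15.

15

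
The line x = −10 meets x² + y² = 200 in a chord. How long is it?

20

The line gives x = −10. Substituting into the circle:
y² − 100 = 0
y = 10 or y = −10, giving (−10, 10) and (−10, −10).
|(−10, 10) − (−10, −10)| = √((0)² + (20)²) = 20.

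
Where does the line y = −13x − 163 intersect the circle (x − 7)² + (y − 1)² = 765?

Express y = −13x − 163 and substitute into the circle:
170x² + 4250x + 26180 = 0  ⟹  x² + 25x + 154 = 0
x = −11 or x = −14, giving (−11, −20) and (−14, 19).

(−14, 19) and (−11, −20)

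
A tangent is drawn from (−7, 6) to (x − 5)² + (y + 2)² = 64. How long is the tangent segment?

12

Centre (5, −2), r² = 64. |PO|² = (−12)² + (8)² = 208.
By the tangent–radius right angle, tangent length = √(|PO|² − r²) = √144 = 12.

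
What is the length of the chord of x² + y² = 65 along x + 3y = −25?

Express y = (−25 − x)/3 and substitute into the circle:
10x² + 50x + 40 = 0  ⟹  x² + 5x + 4 = 0
x = −1 or x = −4, giving (−1, −8) and (−4, −7).
Chord length = distance between (−1, −8) and (−4, −7) = √10 = √10.

√10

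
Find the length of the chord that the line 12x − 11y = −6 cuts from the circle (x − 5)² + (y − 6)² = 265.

Express y = (6 + 12x)/11 and substitute into the circle:
265x² − 2650x − 25440 = 0  ⟹  x² − 10x − 96 = 0
x = 16 or x = −6, giving (16, 18) and (−6, −6).
|(16, 18) − (−6, −6)| = √((22)² + (24)²) = 2√265.

2√265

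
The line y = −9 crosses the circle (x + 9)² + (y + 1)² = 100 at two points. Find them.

(−15, −9) and (−3, −9)

Substitute y = −9:
x² + 18x + 45 = 0
x = −3 or x = −15, giving (−3, −9) and (−15, −9).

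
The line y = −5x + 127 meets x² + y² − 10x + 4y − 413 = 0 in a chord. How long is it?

The distance from (5, −2) to the line is 104/√26, and r² = 442.
Half the chord is √(r² − d²) = √(26), so the full chord is 2√26.

2√26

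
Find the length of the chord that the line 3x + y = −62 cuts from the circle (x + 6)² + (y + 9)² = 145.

Substitute y = −3x − 62:
10x² + 330x + 2700 = 0  ⟹  x² + 33x + 270 = 0
x = −15 or x = −18, giving (−15, −17) and (−18, −8).
|(−15, −17) − (−18, −8)| = √((3)² + (−9)²) = 3√10.

3√10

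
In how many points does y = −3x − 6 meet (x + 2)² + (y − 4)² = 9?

2

d² = (3·(−2) + 1·4 − (−6))²/10 = 8/5; r² = 9.
Since d² < r², the line cuts the circle twice.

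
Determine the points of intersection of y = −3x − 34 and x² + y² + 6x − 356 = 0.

Express y = −3x − 34 and substitute into the circle:
10x² + 210x + 800 = 0  ⟹  x² + 21x + 80 = 0
x = −5 or x = −16, giving (−5, −19) and (−16, 14).

(−16, 14) and (−5, −19)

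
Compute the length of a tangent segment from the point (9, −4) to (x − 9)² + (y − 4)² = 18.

√46

Centre (9, 4), r² = 18. |PO|² = (0)² + (−8)² = 64.
The tangent meets the radius at right angles, so tangent² = |PO|² − r² = 64 − 18 = 46.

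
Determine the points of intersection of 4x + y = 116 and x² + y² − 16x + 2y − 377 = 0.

(27, 8) and (29, 0)

Substitute y = −4x + 116:
17x² − 952x + 13311 = 0  ⟹  x² − 56x + 783 = 0
x = 29 or x = 27, giving (29, 0) and (27, 8).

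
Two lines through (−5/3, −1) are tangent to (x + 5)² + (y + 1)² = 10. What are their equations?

Write the tangent as mx − y + (−1 − m·(−5/3)) = 0 and set its distance from the centre to √10:
(−10/3m − (0))² = 10(m² + 1)
m² − 9 = 0, so m = 3 or m = −3.
With m = 3: 3x − y = −4. With m = −3: 3x + y = −6.

3x − y = −4 and 3x + y = −6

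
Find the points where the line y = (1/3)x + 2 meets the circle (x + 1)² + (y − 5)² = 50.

Express y = (6 + x)/3 and substitute into the circle:
10x² − 360 = 0  ⟹  x² − 36 = 0
x = 6 or x = −6, giving (6, 4) and (−6, 0).

(−6, 0) and (6, 4)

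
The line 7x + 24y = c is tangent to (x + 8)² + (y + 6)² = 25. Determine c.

Tangency holds when the distance from the centre (−8, −6) to the line equals the radius 5:
|7·(−8) + 24·(−6) − c| / √625 = 5
|c − (−200)| = 5·25, so c = −75 or c = −325.

c = −325 or c = −75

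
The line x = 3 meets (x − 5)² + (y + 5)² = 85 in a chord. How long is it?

18

The line gives x = 3. Substituting into the circle:
y² + 10y − 56 = 0
y = 4 or y = −14, giving (3, 4) and (3, −14).
|(3, 4) − (3, −14)| = √((0)² + (18)²) = 18.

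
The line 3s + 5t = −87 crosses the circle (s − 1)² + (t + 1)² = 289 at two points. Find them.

From the line, t = (−87 − 3s)/5. Substituting:
34s² + 442s − 476 = 0  ⟹  s² + 13s − 14 = 0
s = 1 or s = −14, giving (1, −18) and (−14, −9).

(−14, −9) and (1, −18)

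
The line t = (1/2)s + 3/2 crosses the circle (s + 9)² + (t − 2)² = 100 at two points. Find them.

(−15, −6) and (1, 2)

From the line, t = (3 + s)/2. Substituting:
5s² + 70s − 75 = 0  ⟹  s² + 14s − 15 = 0
s = 1 or s = −15, giving (1, 2) and (−15, −6).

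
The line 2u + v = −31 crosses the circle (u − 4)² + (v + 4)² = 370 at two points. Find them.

(−15, −1) and (−5, −21)

Substitute v = −2u − 31:
5u² + 100u + 375 = 0  ⟹  u² + 20u + 75 = 0
u = −5 or u = −15, giving (−5, −21) and (−15, −1).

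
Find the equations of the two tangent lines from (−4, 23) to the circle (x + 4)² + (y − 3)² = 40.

3x − y = −35 and 3x + y = 11

Let a tangent through (−4, 23) have slope m. Its distance from (−4, 3) must equal 2√10:
[m·(0) − (−20)]² = 40(m² + 1)
m² − 9 = 0, so m = 3 or m = −3.
Through (−4, 23) these give 3x − y = −35 and 3x + y = 11.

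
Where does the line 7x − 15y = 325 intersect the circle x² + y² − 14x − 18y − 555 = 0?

From the line, y = (−325 + 7x)/15. Substituting:
274x² − 9590x + 68500 = 0  ⟹  x² − 35x + 250 = 0
x = 25 or x = 10, giving (25, −10) and (10, −17).

(10, −17) and (25, −10)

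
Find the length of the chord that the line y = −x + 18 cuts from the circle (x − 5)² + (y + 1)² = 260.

18√2

Express y = −x + 18 and substitute into the circle:
2x² − 48x + 126 = 0  ⟹  x² − 24x + 63 = 0
x = 21 or x = 3, giving (21, −3) and (3, 15).
Chord length = distance between (21, −3) and (3, 15) = √648 = 18√2.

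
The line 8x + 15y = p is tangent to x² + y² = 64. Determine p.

p = −136 or p = 136

The line touches the circle iff its distance from (0, 0) is 8:
|8·0 + 15·0 − p| / √289 = 8
|p| = 8·17, so p = 136 or p = −136.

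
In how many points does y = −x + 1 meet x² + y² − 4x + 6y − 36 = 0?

2

Substituting the line into the circle gives 2x² − 12x − 29 = 0.
Discriminant = (−12)² − 4·2·(−29) = 376 > 0.
Two real roots: the line is a secant.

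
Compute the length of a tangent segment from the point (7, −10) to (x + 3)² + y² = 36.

The centre is (−3, 0) and r = 6. The square of the distance from P to the centre is 100 + 100 = 200.
Power of the point: PT² = |PO|² − r² = 164, so PT = 2√41.

2√41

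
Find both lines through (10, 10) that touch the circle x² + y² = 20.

A line y − (10) = m(x − (10)) is tangent when its distance from (0, 0) is 2√5:
(−10m − (−10))² = 20(m² + 1)
2m² − 5m + 2 = 0, so m = 2 or m = 1/2.
With m = 2: 2x − y = 10. With m = 1/2: x − 2y = −10.

2x − y = 10 and x − 2y = −10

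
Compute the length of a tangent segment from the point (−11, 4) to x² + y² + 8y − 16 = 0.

With centre O = (0, −4), |OP|² = 185 and r² = 32.
By the tangent–radius right angle, tangent length = √(|PO|² − r²) = √153 = 3√17.

3√17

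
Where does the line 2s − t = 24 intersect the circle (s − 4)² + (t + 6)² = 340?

From the line, t = 2s − 24. Substituting:
5s² − 80s = 0  ⟹  s² − 16s = 0
s = 16 or s = 0, giving (16, 8) and (0, −24).

(0, −24) and (16, 8)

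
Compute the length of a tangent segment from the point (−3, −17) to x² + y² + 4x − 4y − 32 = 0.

√322

With centre O = (−2, 2), |OP|² = 362 and r² = 40.
By the tangent–radius right angle, tangent length = √(|PO|² − r²) = √322.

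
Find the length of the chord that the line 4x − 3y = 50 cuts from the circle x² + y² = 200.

20

The distance from (0, 0) to the line is 50/√25, and r² = 200.
Half the chord is √(r² − d²) = √(100), so the full chord is 20.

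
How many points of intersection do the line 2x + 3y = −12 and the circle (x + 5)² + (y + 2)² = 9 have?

2

Substituting the line into the circle gives 13x² + 114x + 180 = 0.
Δ = 12996 − 9360 = 3636.
Two real roots: the line is a secant.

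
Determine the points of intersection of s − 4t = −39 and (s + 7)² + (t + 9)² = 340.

(−19, 5) and (−3, 9)

Express t = (39 + s)/4 and substitute into the circle:
17s² + 374s + 969 = 0  ⟹  s² + 22s + 57 = 0
s = −3 or s = −19, giving (−3, 9) and (−19, 5).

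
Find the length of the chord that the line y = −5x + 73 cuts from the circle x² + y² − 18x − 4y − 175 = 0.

6√26

Centre (9, 2), r² = 260. Perpendicular distance d from centre to line = |−26| / √26 = 26/√26.
Half the chord is √(r² − d²) = √(234), so the full chord is 6√26.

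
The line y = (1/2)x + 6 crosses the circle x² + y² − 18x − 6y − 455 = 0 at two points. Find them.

(−14, −1) and (26, 19)

Substitute y = (12 + x)/2:
5x² − 60x − 1820 = 0  ⟹  x² − 12x − 364 = 0
x = 26 or x = −14, giving (26, 19) and (−14, −1).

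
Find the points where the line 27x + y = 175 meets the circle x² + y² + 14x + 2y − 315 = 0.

(6, 13) and (7, −14)

From the line, y = −27x + 175. Substituting:
730x² − 9490x + 30660 = 0  ⟹  x² − 13x + 42 = 0
x = 7 or x = 6, giving (7, −14) and (6, 13).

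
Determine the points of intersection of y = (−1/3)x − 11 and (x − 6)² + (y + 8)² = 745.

From the line, y = (−33 − x)/3. Substituting:
10x² − 90x − 6300 = 0  ⟹  x² − 9x − 630 = 0
x = 30 or x = −21, giving (30, −21) and (−21, −4).

(−21, −4) and (30, −21)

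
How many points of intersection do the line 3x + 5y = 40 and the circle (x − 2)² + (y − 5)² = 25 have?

Substituting the line into the circle gives 34x² − 190x − 300 = 0.
Δ = 36100 − (−40800) = 76900.
Two real roots: the line is a secant.

2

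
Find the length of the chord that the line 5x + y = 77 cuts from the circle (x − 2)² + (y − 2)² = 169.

From the line, y = −5x + 77. Substituting:
26x² − 754x + 5460 = 0  ⟹  x² − 29x + 210 = 0
x = 15 or x = 14, giving (15, 2) and (14, 7).
Chord length = distance between (15, 2) and (14, 7) = √26 = √26.

√26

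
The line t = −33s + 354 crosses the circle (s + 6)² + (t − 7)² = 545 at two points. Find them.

(10, 24) and (11, −9)

Express t = −33s + 354 and substitute into the circle:
1090s² − 22890s + 119900 = 0  ⟹  s² − 21s + 110 = 0
s = 11 or s = 10, giving (11, −9) and (10, 24).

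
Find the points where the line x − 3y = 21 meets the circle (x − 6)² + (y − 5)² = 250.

(−3, −8) and (21, 0)

From the line, y = (−21 + x)/3. Substituting:
10x² − 180x − 630 = 0  ⟹  x² − 18x − 63 = 0
x = 21 or x = −3, giving (21, 0) and (−3, −8).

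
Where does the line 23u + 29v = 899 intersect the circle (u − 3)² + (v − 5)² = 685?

From the line, v = (899 − 23u)/29. Substituting:
1370u² − 39730u = 0  ⟹  u² − 29u = 0
u = 29 or u = 0, giving (29, 8) and (0, 31).

(0, 31) and (29, 8)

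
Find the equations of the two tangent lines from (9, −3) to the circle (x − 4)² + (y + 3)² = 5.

Write the tangent as mx − y + (−3 − m·(9)) = 0 and set its distance from the centre to √5:
[m·(−5) − (0)]² = 5(m² + 1)
4m² − 1 = 0, so m = −1/2 or m = 1/2.
With m = −1/2: x + 2y = 3. With m = 1/2: x − 2y = 15.

x + 2y = 3 and x − 2y = 15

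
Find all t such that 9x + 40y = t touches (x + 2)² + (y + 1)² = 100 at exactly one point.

The line touches the circle iff its distance from (−2, −1) is 10:
|9·(−2) + 40·(−1) − t| / √1681 = 10
|t − (−58)| = 10·41, so t = 352 or t = −468.

t = −468 or t = 352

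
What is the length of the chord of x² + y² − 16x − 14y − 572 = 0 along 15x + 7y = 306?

The distance from (8, 7) to the line is 137/√274, and r² = 685.
Half the chord is √(r² − d²) = √(1233/2), so the full chord is 3√274.

3√274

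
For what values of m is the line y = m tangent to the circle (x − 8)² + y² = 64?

Tangency holds when the distance from the centre (8, 0) to the line equals the radius 8:
|0·8 + 1·0 − m| / √1 = 8
|m| = 8, so m = 8 or m = −8.

m = −8 or m = 8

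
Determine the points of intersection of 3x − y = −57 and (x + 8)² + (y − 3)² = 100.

Substitute y = 3x + 57:
10x² + 340x + 2880 = 0  ⟹  x² + 34x + 288 = 0
x = −16 or x = −18, giving (−16, 9) and (−18, 3).

(−18, 3) and (−16, 9)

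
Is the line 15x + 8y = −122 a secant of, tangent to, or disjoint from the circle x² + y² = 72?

d² = (15·0 + 8·0 − (−122))²/289 = 14884/289; r² = 72.
Since d² < r², the line cuts the circle twice.

secant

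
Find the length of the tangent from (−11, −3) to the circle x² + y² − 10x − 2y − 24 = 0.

The centre is (5, 1) and r = 5√2. The square of the distance from P to the centre is 256 + 16 = 272.
The tangent meets the radius at right angles, so tangent² = |PO|² − r² = 272 − 50 = 222.

√222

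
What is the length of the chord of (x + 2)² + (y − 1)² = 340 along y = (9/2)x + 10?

4√85

The distance from (−2, 1) to the line is 0/√85, and r² = 340.
Chord = 2√(r² − d²) = 2·√(340) = 4√85.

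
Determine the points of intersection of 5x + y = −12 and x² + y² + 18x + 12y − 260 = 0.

From the line, y = −5x − 12. Substituting:
26x² + 78x − 260 = 0  ⟹  x² + 3x − 10 = 0
x = 2 or x = −5, giving (2, −22) and (−5, 13).

(−5, 13) and (2, −22)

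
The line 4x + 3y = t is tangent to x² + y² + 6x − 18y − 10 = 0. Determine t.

Tangency holds when the distance from the centre (−3, 9) to the line equals the radius 10:
|4·(−3) + 3·9 − t| / √25 = 10
|t − (15)| = 10·5, so t = 65 or t = −35.

t = −35 or t = 65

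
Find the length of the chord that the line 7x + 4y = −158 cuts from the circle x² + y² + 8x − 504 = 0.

The distance from (−4, 0) to the line is 130/√65, and r² = 520.
Chord = 2√(r² − d²) = 2·√(260) = 4√65.

4√65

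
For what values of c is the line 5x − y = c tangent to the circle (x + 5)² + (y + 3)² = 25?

c = −22 ± 5√26

Tangency holds when the distance from the centre (−5, −3) to the line equals the radius 5:
|5·(−5) − 1·(−3) − c| / √26 = 5
|c − (−22)| = 5√26.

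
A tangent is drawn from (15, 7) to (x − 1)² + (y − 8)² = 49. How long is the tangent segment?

Centre (1, 8), r² = 49. |PO|² = (14)² + (−1)² = 197.
By the tangent–radius right angle, tangent length = √(|PO|² − r²) = √148 = 2√37.

2√37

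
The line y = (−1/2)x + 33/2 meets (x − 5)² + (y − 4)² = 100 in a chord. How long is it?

Centre (5, 4), r² = 100. Perpendicular distance d from centre to line = |−20| / √5 = 20/√5.
Half the chord is √(r² − d²) = √(20), so the full chord is 4√5.

4√5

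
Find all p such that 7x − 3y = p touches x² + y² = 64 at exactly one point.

For a tangent, require d(centre, line) = r = 8.
|7·0 − 3·0 − p| / √58 = 8
|p| = 8√58.

p = ±8√58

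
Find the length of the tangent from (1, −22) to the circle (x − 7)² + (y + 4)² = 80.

2√70

With centre O = (7, −4), |OP|² = 360 and r² = 80.
Power of the point: PT² = |PO|² − r² = 280, so PT = 2√70.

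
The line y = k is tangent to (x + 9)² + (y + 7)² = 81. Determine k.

k = −16 or k = 2

For a tangent, require d(centre, line) = r = 9.
|0·(−9) + 1·(−7) − k| / √1 = 9
|k − (−7)| = 9, so k = 2 or k = −16.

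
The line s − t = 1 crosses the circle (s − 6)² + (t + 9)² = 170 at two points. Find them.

(−7, −8) and (5, 4)

Substitute t = s − 1:
2s² + 4s − 70 = 0  ⟹  s² + 2s − 35 = 0
s = 5 or s = −7, giving (5, 4) and (−7, −8).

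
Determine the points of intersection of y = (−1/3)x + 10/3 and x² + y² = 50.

(−5, 5) and (7, 1)

Express y = (10 − x)/3 and substitute into the circle:
10x² − 20x − 350 = 0  ⟹  x² − 2x − 35 = 0
x = 7 or x = −5, giving (7, 1) and (−5, 5).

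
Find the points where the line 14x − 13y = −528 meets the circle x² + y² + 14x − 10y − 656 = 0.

Express y = (528 + 14x)/13 and substitute into the circle:
365x² + 15330x + 99280 = 0  ⟹  x² + 42x + 272 = 0
x = −8 or x = −34, giving (−8, 32) and (−34, 4).

(−34, 4) and (−8, 32)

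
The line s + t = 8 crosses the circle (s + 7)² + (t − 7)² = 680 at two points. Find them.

Express t = −s + 8 and substitute into the circle:
2s² + 12s − 630 = 0  ⟹  s² + 6s − 315 = 0
s = 15 or s = −21, giving (15, −7) and (−21, 29).

(−21, 29) and (15, −7)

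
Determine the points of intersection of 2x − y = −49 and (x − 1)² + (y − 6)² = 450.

From the line, y = 2x + 49. Substituting:
5x² + 170x + 1400 = 0  ⟹  x² + 34x + 280 = 0
x = −14 or x = −20, giving (−14, 21) and (−20, 9).

(−20, 9) and (−14, 21)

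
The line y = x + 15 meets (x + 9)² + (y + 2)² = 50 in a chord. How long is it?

Centre (−9, −2), r² = 50. Perpendicular distance d from centre to line = |8| / √2 = 8/√2.
Half the chord is √(r² − d²) = √(18), so the full chord is 6√2.

6√2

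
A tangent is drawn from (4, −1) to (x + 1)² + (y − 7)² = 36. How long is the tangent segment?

The centre is (−1, 7) and r = 6. The square of the distance from P to the centre is 25 + 64 = 89.
By the tangent–radius right angle, tangent length = √(|PO|² − r²) = √53.

√53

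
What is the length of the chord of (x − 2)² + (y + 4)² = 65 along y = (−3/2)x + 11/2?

4√13

Substitute y = (11 − 3x)/2:
13x² − 130x + 117 = 0  ⟹  x² − 10x + 9 = 0
x = 9 or x = 1, giving (9, −8) and (1, 4).
Chord length = distance between (9, −8) and (1, 4) = √208 = 4√13.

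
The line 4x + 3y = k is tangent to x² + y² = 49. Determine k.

k = −35 or k = 35

Tangency holds when the distance from the centre (0, 0) to the line equals the radius 7:
|4·0 + 3·0 − k| / √25 = 7
|k| = 7·5, so k = 35 or k = −35.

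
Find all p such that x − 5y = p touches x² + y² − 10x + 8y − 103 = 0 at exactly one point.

For a tangent, require d(centre, line) = r = 12.
|1·5 − 5·(−4) − p| / √26 = 12
|p − (25)| = 12√26.

p = 25 ± 12√26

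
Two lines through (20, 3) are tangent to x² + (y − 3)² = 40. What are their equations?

x − 3y = 11 and x + 3y = 29

Let a tangent through (20, 3) have slope m. Its distance from (0, 3) must equal 2√10:
(−20m − (0))² = 40(m² + 1)
9m² − 1 = 0, so m = 1/3 or m = −1/3.
With m = 1/3: x − 3y = 11. With m = −1/3: x + 3y = 29.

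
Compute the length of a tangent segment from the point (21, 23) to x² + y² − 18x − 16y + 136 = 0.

With centre O = (9, 8), |OP|² = 369 and r² = 9.
By the tangent–radius right angle, tangent length = √(|PO|² − r²) = √360 = 6√10.

6√10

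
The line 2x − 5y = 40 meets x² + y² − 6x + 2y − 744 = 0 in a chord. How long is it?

10√29

The distance from (3, −1) to the line is 29/√29, and r² = 754.
Chord = 2√(r² − d²) = 2·√(725) = 10√29.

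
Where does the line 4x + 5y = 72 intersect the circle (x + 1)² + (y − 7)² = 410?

(−12, 24) and (18, 0)

Express y = (72 − 4x)/5 and substitute into the circle:
41x² − 246x − 8856 = 0  ⟹  x² − 6x − 216 = 0
x = 18 or x = −12, giving (18, 0) and (−12, 24).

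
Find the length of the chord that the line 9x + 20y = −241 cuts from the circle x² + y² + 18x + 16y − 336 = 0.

The distance from (−9, −8) to the line is 0/√481, and r² = 481.
Chord = 2√(r² − d²) = 2·√(481) = 2√481.

2√481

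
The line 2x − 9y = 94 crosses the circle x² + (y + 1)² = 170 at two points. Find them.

(−7, −12) and (11, −8)

Substitute y = (−94 + 2x)/9:
85x² − 340x − 6545 = 0  ⟹  x² − 4x − 77 = 0
x = 11 or x = −7, giving (11, −8) and (−7, −12).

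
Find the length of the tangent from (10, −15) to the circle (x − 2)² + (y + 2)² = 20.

√213

The centre is (2, −2) and r = 2√5. The square of the distance from P to the centre is 64 + 169 = 233.
The tangent meets the radius at right angles, so tangent² = |PO|² − r² = 233 − 20 = 213.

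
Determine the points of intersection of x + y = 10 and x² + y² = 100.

(0, 10) and (10, 0)

From the line, y = −x + 10. Substituting:
2x² − 20x = 0  ⟹  x² − 10x = 0
x = 10 or x = 0, giving (10, 0) and (0, 10).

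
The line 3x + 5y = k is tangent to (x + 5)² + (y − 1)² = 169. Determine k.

k = −10 ± 13√34

For a tangent, require d(centre, line) = r = 13.
|3·(−5) + 5·1 − k| / √34 = 13
|k − (−10)| = 13√34.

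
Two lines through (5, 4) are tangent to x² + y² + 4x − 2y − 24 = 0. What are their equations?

Write the tangent as mx − y + (4 − m·(5)) = 0 and set its distance from the centre to √29:
[m·(−7) − (−3)]² = 29(m² + 1)
10m² − 21m − 10 = 0, so m = −2/5 or m = 5/2.
Through (5, 4) these give 2x + 5y = 30 and 5x − 2y = 17.

2x + 5y = 30 and 5x − 2y = 17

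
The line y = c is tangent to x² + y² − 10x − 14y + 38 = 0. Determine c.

c = 1 or c = 13

The line touches the circle iff its distance from (5, 7) is 6:
|0·5 + 1·7 − c| / √1 = 6
|c − (7)| = 6, so c = 13 or c = 1.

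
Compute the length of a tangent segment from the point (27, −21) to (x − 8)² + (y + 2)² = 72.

Centre (8, −2), r² = 72. |PO|² = (19)² + (−19)² = 722.
By the tangent–radius right angle, tangent length = √(|PO|² − r²) = √650 = 5√26.

5√26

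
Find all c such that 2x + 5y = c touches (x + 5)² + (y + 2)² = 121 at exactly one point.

For a tangent, require d(centre, line) = r = 11.
|2·(−5) + 5·(−2) − c| / √29 = 11
|c − (−20)| = 11√29.

c = −20 ± 11√29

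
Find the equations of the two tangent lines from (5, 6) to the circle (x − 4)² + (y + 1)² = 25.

Write the tangent as mx − y + (6 − m·(5)) = 0 and set its distance from the centre to 5:
(−1m − (−7))² = 25(m² + 1)
12m² + 7m − 12 = 0, so m = 3/4 or m = −4/3.
Through (5, 6) these give 3x − 4y = −9 and 4x + 3y = 38.

3x − 4y = −9 and 4x + 3y = 38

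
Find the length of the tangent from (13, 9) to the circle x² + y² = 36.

Centre (0, 0), r² = 36. |PO|² = (13)² + (9)² = 250.
Power of the point: PT² = |PO|² − r² = 214, so PT = √214.

√214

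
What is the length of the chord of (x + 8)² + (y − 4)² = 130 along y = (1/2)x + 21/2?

10√5

From the line, y = (21 + x)/2. Substituting:
5x² + 90x − 95 = 0  ⟹  x² + 18x − 19 = 0
x = 1 or x = −19, giving (1, 11) and (−19, 1).
|(1, 11) − (−19, 1)| = √((20)² + (10)²) = 10√5.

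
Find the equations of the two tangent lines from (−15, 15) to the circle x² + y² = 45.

Write the tangent as mx − y + (15 − m·(−15)) = 0 and set its distance from the centre to 3√5:
[m·(15) − (−15)]² = 45(m² + 1)
2m² + 5m + 2 = 0, so m = −1/2 or m = −2.
With m = −1/2: x + 2y = 15. With m = −2: 2x + y = −15.

x + 2y = 15 and 2x + y = −15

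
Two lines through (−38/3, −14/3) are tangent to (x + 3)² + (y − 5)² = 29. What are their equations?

Write the tangent as mx − y + (−14/3 − m·(−38/3)) = 0 and set its distance from the centre to √29:
[m·(29/3) − (29/3)]² = 29(m² + 1)
10m² − 29m + 10 = 0, so m = 5/2 or m = 2/5.
With m = 5/2: 5x − 2y = −54. With m = 2/5: 2x − 5y = −2.

5x − 2y = −54 and 2x − 5y = −2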